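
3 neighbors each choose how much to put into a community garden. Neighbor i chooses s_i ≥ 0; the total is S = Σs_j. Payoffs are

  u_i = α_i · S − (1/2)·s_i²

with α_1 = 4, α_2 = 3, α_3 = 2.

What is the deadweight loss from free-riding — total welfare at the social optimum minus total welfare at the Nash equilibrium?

Neighbor i's FOC: ∂u_i/∂s_i = α_i − s_i = 0, so s_i* = α_i.
NE contributions = (4, 3, 2); S = 9.
W^NE = (Σα)·S − ½Σα_i² = 9² − ½·29 = 66.5.
Planner sets s_i = Σα_j = 9 for every i, so S^SO = 3·9 = 27.
W^SO = (Σα)·S^SO − ½·3·(Σα)² = (3/2)·9² = 121.5.
Deadweight loss = W^SO − W^NE = 55.

55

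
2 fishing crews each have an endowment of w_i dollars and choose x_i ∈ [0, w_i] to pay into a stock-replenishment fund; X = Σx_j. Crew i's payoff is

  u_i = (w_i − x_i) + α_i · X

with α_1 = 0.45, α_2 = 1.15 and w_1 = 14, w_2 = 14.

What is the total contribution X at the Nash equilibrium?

∂u_i/∂x_i = α_i − 1, so crew i contributes w_i if α_i > 1, else 0.
α_i > 1 for i ∈ {2}; NE contributions (0, 14), X = 14.

14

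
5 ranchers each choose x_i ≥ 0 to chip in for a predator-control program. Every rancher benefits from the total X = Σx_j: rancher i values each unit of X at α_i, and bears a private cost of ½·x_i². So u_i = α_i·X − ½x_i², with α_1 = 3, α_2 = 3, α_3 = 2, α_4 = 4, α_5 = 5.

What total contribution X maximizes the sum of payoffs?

Planner FOC: ∂(Σu_j)/∂x_i = (Σα_j) − x_i = 0, so x_i^SO = Σα_j = 17 for every i; X^SO = 85.

85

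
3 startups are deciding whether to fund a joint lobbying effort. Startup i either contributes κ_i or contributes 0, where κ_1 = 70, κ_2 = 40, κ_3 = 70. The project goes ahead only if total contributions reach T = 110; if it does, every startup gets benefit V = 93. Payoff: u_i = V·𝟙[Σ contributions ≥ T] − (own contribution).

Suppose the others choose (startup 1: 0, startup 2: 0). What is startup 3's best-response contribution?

0

Others' total = 0. Even contributing 70 gives 70 < 110: no benefit either way.
Best response: 0.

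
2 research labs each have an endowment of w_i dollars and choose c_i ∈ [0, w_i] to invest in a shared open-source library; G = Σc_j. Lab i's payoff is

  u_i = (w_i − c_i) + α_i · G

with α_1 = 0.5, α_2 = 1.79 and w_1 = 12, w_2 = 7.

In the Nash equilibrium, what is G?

∂u_i/∂c_i = α_i − 1, so lab i contributes w_i if α_i > 1, else 0.
α_i > 1 for i ∈ {2}; NE contributions (0, 7), G = 7.

7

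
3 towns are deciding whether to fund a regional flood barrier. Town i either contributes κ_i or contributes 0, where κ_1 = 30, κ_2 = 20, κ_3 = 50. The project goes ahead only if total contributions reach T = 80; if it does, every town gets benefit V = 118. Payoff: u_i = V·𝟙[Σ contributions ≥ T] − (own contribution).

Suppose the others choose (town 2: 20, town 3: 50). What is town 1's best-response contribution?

Others' total = 70. Contributing 30 brings total to 100 ≥ 80: gain V − κ_1 = 88.
Best response: 30.

30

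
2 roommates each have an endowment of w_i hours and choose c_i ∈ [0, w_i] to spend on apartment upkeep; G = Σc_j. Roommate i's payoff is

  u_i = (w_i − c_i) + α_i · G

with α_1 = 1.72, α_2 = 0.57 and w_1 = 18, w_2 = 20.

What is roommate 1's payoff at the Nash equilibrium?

∂u_i/∂c_i = α_i − 1, so roommate i contributes w_i if α_i > 1, else 0.
α_i > 1 for i ∈ {1}; NE contributions (18, 0), G = 18.
u_1 = (18 − 18) + 1.72·18 = 30.96.

30.96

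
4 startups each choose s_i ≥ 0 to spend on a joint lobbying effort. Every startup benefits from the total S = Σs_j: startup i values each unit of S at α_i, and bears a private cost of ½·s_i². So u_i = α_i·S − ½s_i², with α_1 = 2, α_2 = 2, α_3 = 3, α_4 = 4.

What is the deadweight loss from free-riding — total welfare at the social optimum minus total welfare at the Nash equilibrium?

Startup i's FOC: ∂u_i/∂s_i = α_i − s_i = 0, so s_i* = α_i.
NE contributions = (2, 2, 3, 4); S = 11.
W^NE = (Σα)·S − ½Σα_i² = 11² − ½·33 = 104.5.
Planner sets s_i = Σα_j = 11 for every i, so S^SO = 4·11 = 44.
W^SO = (Σα)·S^SO − ½·4·(Σα)² = (4/2)·11² = 242.
Deadweight loss = W^SO − W^NE = 137.5.

137.5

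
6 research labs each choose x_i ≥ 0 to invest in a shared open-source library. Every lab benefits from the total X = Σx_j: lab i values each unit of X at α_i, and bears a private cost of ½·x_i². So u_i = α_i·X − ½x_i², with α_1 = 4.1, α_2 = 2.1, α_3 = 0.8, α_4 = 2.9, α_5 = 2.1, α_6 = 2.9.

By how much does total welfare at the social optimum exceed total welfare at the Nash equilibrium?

Lab i's FOC: ∂u_i/∂x_i = α_i − x_i = 0, so x_i* = α_i.
NE contributions = (4.1, 2.1, 0.8, 2.9, 2.1, 2.9); X = 14.9.
W^NE = (Σα)·X − ½Σα_i² = 14.9² − ½·43.09 = 200.465.
Planner sets x_i = Σα_j = 14.9 for every i, so X^SO = 6·14.9 = 89.4.
W^SO = (Σα)·X^SO − ½·6·(Σα)² = (6/2)·14.9² = 666.03.
Deadweight loss = W^SO − W^NE = 465.565.

465.565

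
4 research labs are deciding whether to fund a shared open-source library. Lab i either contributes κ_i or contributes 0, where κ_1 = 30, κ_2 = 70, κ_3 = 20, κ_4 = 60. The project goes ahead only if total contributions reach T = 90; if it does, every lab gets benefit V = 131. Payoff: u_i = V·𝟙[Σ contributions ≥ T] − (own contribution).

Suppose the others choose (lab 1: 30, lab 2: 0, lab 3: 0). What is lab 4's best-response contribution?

60

Others' total = 30. Contributing 60 brings total to 90 ≥ 90: gain V − κ_4 = 71.
Best response: 60.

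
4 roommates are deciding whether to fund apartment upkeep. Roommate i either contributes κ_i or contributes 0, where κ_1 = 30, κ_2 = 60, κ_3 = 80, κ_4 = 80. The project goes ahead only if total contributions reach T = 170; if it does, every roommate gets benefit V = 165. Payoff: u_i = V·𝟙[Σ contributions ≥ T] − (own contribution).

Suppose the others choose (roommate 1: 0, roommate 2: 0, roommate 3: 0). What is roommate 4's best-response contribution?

Others' total = 0. Even contributing 80 gives 80 < 170: no benefit either way.
Best response: 0.

0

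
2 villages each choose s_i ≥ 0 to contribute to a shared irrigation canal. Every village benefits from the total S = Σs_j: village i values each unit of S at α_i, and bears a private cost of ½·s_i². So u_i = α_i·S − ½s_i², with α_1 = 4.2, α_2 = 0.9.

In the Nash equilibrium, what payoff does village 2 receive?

4.185

Village i's FOC: ∂u_i/∂s_i = α_i − s_i = 0, so s_i* = α_i.
NE contributions = (4.2, 0.9); S = 5.1.
u_2 = α_2·S − ½·(s_2)² = 0.9·5.1 − ½·0.9² = 4.185.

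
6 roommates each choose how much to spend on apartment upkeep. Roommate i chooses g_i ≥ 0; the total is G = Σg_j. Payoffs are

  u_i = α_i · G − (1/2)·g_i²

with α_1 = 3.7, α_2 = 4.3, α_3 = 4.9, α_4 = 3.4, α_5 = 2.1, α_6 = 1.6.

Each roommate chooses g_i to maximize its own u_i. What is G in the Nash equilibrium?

Roommate i's FOC: ∂u_i/∂g_i = α_i − g_i = 0, so g_i* = α_i.
NE contributions = (3.7, 4.3, 4.9, 3.4, 2.1, 1.6); G = 20.

20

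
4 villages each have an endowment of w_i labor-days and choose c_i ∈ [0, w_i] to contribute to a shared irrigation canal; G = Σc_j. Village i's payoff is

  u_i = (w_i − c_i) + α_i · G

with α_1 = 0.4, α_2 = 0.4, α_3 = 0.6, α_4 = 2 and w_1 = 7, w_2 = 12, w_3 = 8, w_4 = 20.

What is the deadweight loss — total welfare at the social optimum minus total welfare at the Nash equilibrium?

64.8

∂u_i/∂c_i = α_i − 1, so village i contributes w_i if α_i > 1, else 0.
α_i > 1 for i ∈ {4}; NE contributions (0, 0, 0, 20), G = 20.
W^NE = Σw_i − G^NE + (Σα_i)·G^NE = 47 + 2.4·20 = 95.
Planner: ∂(Σu_j)/∂c_i = Σα_j − 1 = 2.4 > 0, so everyone contributes w_i; G^SO = 47, W^SO = 47 + 2.4·47 = 159.8.
Deadweight loss = 64.8.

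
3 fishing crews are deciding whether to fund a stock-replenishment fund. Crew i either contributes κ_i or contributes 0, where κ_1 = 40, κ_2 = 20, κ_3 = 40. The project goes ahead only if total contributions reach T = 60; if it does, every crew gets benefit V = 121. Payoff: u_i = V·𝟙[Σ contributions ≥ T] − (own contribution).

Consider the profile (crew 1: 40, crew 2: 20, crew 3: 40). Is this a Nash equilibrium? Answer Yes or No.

Total = 100 ≥ 60: provided.
Crew 1 (pledges 40, payoff 81): dropping to 0 → total 60, payoff 121. Profitable deviation.

No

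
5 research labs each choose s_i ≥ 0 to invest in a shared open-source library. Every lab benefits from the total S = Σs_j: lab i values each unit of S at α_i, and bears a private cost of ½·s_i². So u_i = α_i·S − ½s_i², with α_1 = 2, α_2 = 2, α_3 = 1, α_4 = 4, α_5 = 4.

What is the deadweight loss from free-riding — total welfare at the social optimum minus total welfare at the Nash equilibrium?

Lab i's FOC: ∂u_i/∂s_i = α_i − s_i = 0, so s_i* = α_i.
NE contributions = (2, 2, 1, 4, 4); S = 13.
W^NE = (Σα)·S − ½Σα_i² = 13² − ½·41 = 148.5.
Planner sets s_i = Σα_j = 13 for every i, so S^SO = 5·13 = 65.
W^SO = (Σα)·S^SO − ½·5·(Σα)² = (5/2)·13² = 422.5.
Deadweight loss = W^SO − W^NE = 274.

274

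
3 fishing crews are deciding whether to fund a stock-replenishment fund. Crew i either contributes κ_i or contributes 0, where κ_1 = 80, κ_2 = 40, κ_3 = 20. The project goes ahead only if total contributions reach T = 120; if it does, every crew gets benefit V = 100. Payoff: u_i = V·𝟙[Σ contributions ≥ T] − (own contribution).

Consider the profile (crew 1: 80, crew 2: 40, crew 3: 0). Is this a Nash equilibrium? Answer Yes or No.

Yes

Total = 120 ≥ 120: provided.
Crew 1 (pledges 80, payoff 20): dropping to 0 → total 40, payoff 0. No gain.
Crew 2 (pledges 40, payoff 60): dropping to 0 → total 80, payoff 0. No gain.
Crew 3 (pledges 0, payoff 100): pledging 20 → total 140, payoff 80. No gain.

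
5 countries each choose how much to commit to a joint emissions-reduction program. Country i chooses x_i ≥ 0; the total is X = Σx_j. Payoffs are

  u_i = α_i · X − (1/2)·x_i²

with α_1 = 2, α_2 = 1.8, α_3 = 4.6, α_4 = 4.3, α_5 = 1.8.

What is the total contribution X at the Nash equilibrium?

14.5

Country i's FOC: ∂u_i/∂x_i = α_i − x_i = 0, so x_i* = α_i.
NE contributions = (2, 1.8, 4.6, 4.3, 1.8); X = 14.5.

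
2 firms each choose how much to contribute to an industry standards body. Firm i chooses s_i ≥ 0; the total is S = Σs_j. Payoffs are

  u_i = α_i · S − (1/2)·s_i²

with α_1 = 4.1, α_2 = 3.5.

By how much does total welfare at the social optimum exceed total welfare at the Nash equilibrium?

14.53

Firm i's FOC: ∂u_i/∂s_i = α_i − s_i = 0, so s_i* = α_i.
NE contributions = (4.1, 3.5); S = 7.6.
W^NE = (Σα)·S − ½Σα_i² = 7.6² − ½·29.06 = 43.23.
Planner sets s_i = Σα_j = 7.6 for every i, so S^SO = 2·7.6 = 15.2.
W^SO = (Σα)·S^SO − ½·2·(Σα)² = (2/2)·7.6² = 57.76.
Deadweight loss = W^SO − W^NE = 14.53.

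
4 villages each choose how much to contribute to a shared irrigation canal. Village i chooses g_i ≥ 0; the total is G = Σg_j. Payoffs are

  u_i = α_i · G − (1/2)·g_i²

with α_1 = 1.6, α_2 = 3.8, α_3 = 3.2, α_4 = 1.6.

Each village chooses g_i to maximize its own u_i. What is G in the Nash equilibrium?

Village i's FOC: ∂u_i/∂g_i = α_i − g_i = 0, so g_i* = α_i.
NE contributions = (1.6, 3.8, 3.2, 1.6); G = 10.2.

10.2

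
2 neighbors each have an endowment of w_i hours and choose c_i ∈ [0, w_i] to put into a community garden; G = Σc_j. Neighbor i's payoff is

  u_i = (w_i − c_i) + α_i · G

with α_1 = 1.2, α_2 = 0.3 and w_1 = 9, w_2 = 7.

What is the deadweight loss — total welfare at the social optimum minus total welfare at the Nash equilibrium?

3.5

∂u_i/∂c_i = α_i − 1, so neighbor i contributes w_i if α_i > 1, else 0.
α_i > 1 for i ∈ {1}; NE contributions (9, 0), G = 9.
W^NE = Σw_i − G^NE + (Σα_i)·G^NE = 16 + 0.5·9 = 20.5.
Planner: ∂(Σu_j)/∂c_i = Σα_j − 1 = 0.5 > 0, so everyone contributes w_i; G^SO = 16, W^SO = 16 + 0.5·16 = 24.
Deadweight loss = 3.5.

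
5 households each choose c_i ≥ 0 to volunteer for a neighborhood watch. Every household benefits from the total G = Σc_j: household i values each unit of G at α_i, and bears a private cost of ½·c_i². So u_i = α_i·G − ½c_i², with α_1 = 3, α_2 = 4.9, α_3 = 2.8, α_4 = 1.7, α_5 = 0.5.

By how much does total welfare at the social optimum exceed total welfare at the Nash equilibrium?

271.61

Household i's FOC: ∂u_i/∂c_i = α_i − c_i = 0, so c_i* = α_i.
NE contributions = (3, 4.9, 2.8, 1.7, 0.5); G = 12.9.
W^NE = (Σα)·G − ½Σα_i² = 12.9² − ½·43.99 = 144.415.
Planner sets c_i = Σα_j = 12.9 for every i, so G^SO = 5·12.9 = 64.5.
W^SO = (Σα)·G^SO − ½·5·(Σα)² = (5/2)·12.9² = 416.025.
Deadweight loss = W^SO − W^NE = 271.61.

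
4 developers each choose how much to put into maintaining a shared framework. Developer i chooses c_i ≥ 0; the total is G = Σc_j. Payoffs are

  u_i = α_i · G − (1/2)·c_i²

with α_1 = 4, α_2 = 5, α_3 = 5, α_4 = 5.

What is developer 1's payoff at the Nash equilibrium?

Developer i's FOC: ∂u_i/∂c_i = α_i − c_i = 0, so c_i* = α_i.
NE contributions = (4, 5, 5, 5); G = 19.
u_1 = α_1·G − ½·(c_1)² = 4·19 − ½·4² = 68.

68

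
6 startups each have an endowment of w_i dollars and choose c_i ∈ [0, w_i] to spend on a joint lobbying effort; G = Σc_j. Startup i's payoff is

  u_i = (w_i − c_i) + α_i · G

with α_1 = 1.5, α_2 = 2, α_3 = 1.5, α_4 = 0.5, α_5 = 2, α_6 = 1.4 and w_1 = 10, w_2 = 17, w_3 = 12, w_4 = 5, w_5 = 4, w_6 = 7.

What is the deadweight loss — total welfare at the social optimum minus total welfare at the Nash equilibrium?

∂u_i/∂c_i = α_i − 1, so startup i contributes w_i if α_i > 1, else 0.
α_i > 1 for i ∈ {1, 2, 3, 5, 6}; NE contributions (10, 17, 12, 0, 4, 7), G = 50.
W^NE = Σw_i − G^NE + (Σα_i)·G^NE = 55 + 7.9·50 = 450.
Planner: ∂(Σu_j)/∂c_i = Σα_j − 1 = 7.9 > 0, so everyone contributes w_i; G^SO = 55, W^SO = 55 + 7.9·55 = 489.5.
Deadweight loss = 39.5.

39.5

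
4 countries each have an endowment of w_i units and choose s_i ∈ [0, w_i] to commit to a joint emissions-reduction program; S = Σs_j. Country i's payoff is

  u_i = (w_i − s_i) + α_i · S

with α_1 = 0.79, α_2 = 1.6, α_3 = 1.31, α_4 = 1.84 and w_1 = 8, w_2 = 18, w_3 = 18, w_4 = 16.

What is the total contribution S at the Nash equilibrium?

52

∂u_i/∂s_i = α_i − 1, so country i contributes w_i if α_i > 1, else 0.
α_i > 1 for i ∈ {2, 3, 4}; NE contributions (0, 18, 18, 16), S = 52.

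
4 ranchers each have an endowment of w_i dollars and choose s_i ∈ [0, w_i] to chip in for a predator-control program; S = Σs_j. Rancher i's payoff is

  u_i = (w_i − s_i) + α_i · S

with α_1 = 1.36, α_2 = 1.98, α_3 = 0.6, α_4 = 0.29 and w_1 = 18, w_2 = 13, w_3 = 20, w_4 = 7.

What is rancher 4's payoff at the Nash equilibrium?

∂u_i/∂s_i = α_i − 1, so rancher i contributes w_i if α_i > 1, else 0.
α_i > 1 for i ∈ {1, 2}; NE contributions (18, 13, 0, 0), S = 31.
u_4 = (7 − 0) + 0.29·31 = 15.99.

15.99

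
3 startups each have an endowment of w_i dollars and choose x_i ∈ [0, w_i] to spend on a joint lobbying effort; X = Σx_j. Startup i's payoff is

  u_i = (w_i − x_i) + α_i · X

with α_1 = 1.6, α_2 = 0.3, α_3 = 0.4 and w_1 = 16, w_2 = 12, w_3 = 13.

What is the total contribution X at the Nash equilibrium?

16

∂u_i/∂x_i = α_i − 1, so startup i contributes w_i if α_i > 1, else 0.
α_i > 1 for i ∈ {1}; NE contributions (16, 0, 0), X = 16.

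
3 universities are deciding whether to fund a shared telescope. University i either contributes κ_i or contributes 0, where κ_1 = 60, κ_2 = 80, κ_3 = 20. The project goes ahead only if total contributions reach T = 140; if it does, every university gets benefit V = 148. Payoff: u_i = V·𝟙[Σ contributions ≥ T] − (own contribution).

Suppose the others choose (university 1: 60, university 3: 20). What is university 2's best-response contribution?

Others' total = 80. Contributing 80 brings total to 160 ≥ 140: gain V − κ_2 = 68.
Best response: 80.

80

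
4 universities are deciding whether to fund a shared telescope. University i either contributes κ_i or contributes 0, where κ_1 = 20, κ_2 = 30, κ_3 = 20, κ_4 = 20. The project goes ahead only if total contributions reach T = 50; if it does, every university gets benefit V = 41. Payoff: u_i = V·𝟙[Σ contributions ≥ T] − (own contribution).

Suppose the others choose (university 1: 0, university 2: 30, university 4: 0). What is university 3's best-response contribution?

20

Others' total = 30. Contributing 20 brings total to 50 ≥ 50: gain V − κ_3 = 21.
Best response: 20.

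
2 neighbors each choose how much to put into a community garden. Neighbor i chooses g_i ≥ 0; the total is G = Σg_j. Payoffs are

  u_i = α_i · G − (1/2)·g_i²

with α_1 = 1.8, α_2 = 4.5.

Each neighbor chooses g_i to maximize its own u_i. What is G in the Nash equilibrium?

6.3

Neighbor i's FOC: ∂u_i/∂g_i = α_i − g_i = 0, so g_i* = α_i.
NE contributions = (1.8, 4.5); G = 6.3.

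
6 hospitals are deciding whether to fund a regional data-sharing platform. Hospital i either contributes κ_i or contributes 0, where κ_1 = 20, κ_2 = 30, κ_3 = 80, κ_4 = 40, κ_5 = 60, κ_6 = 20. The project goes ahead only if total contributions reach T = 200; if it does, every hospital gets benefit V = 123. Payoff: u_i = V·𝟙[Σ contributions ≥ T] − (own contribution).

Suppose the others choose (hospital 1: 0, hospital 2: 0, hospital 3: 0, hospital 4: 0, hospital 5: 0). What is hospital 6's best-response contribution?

Others' total = 0. Even contributing 20 gives 20 < 200: no benefit either way.
Best response: 0.

0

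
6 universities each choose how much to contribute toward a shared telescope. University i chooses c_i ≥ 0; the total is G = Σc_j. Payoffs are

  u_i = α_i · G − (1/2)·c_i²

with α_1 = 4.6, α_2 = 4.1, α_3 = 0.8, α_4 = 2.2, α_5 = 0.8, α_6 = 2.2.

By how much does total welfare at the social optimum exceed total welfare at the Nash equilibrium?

University i's FOC: ∂u_i/∂c_i = α_i − c_i = 0, so c_i* = α_i.
NE contributions = (4.6, 4.1, 0.8, 2.2, 0.8, 2.2); G = 14.7.
W^NE = (Σα)·G − ½Σα_i² = 14.7² − ½·48.93 = 191.625.
Planner sets c_i = Σα_j = 14.7 for every i, so G^SO = 6·14.7 = 88.2.
W^SO = (Σα)·G^SO − ½·6·(Σα)² = (6/2)·14.7² = 648.27.
Deadweight loss = W^SO − W^NE = 456.645.

456.645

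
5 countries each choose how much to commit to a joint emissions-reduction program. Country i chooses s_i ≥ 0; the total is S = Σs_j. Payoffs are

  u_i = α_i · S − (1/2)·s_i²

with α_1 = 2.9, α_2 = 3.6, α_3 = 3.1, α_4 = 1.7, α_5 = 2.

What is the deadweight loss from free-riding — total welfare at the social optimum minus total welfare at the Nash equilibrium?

Country i's FOC: ∂u_i/∂s_i = α_i − s_i = 0, so s_i* = α_i.
NE contributions = (2.9, 3.6, 3.1, 1.7, 2); S = 13.3.
W^NE = (Σα)·S − ½Σα_i² = 13.3² − ½·37.87 = 157.955.
Planner sets s_i = Σα_j = 13.3 for every i, so S^SO = 5·13.3 = 66.5.
W^SO = (Σα)·S^SO − ½·5·(Σα)² = (5/2)·13.3² = 442.225.
Deadweight loss = W^SO − W^NE = 284.27.

284.27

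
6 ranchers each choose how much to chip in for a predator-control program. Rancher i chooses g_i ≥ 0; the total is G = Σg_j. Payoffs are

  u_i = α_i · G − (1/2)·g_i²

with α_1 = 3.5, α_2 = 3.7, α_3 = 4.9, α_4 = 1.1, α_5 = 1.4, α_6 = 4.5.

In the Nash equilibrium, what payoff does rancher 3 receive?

Rancher i's FOC: ∂u_i/∂g_i = α_i − g_i = 0, so g_i* = α_i.
NE contributions = (3.5, 3.7, 4.9, 1.1, 1.4, 4.5); G = 19.1.
u_3 = α_3·G − ½·(g_3)² = 4.9·19.1 − ½·4.9² = 81.585.

81.585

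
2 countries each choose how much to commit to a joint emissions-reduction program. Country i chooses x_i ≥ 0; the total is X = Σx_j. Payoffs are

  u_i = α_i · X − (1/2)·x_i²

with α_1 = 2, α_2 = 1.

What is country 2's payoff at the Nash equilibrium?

2.5

Country i's FOC: ∂u_i/∂x_i = α_i − x_i = 0, so x_i* = α_i.
NE contributions = (2, 1); X = 3.
u_2 = α_2·X − ½·(x_2)² = 1·3 − ½·1² = 2.5.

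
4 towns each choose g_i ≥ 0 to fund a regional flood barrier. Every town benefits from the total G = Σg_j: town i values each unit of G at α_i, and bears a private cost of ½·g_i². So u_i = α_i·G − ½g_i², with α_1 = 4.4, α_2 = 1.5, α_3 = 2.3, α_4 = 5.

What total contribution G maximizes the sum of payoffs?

52.8

Planner FOC: ∂(Σu_j)/∂g_i = (Σα_j) − g_i = 0, so g_i^SO = Σα_j = 13.2 for every i; G^SO = 52.8.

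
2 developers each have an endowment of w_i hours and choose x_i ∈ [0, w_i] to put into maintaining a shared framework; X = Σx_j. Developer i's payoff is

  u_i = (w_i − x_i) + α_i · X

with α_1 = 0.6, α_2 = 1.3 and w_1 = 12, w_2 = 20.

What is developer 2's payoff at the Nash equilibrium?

26

∂u_i/∂x_i = α_i − 1, so developer i contributes w_i if α_i > 1, else 0.
α_i > 1 for i ∈ {2}; NE contributions (0, 20), X = 20.
u_2 = (20 − 20) + 1.3·20 = 26.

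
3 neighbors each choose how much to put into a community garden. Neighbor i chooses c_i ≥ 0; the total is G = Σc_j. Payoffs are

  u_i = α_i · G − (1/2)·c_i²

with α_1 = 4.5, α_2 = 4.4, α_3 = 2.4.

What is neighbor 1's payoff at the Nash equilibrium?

Neighbor i's FOC: ∂u_i/∂c_i = α_i − c_i = 0, so c_i* = α_i.
NE contributions = (4.5, 4.4, 2.4); G = 11.3.
u_1 = α_1·G − ½·(c_1)² = 4.5·11.3 − ½·4.5² = 40.725.

40.725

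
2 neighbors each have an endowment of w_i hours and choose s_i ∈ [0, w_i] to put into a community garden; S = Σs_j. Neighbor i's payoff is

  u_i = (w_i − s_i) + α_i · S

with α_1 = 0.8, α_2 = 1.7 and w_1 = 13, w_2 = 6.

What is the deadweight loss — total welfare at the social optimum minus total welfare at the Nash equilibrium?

19.5

∂u_i/∂s_i = α_i − 1, so neighbor i contributes w_i if α_i > 1, else 0.
α_i > 1 for i ∈ {2}; NE contributions (0, 6), S = 6.
W^NE = Σw_i − S^NE + (Σα_i)·S^NE = 19 + 1.5·6 = 28.
Planner: ∂(Σu_j)/∂s_i = Σα_j − 1 = 1.5 > 0, so everyone contributes w_i; S^SO = 19, W^SO = 19 + 1.5·19 = 47.5.
Deadweight loss = 19.5.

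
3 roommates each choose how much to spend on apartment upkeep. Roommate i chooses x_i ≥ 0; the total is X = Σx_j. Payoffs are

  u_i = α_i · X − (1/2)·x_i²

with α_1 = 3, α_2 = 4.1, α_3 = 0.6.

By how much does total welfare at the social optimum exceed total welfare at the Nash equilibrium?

42.73

Roommate i's FOC: ∂u_i/∂x_i = α_i − x_i = 0, so x_i* = α_i.
NE contributions = (3, 4.1, 0.6); X = 7.7.
W^NE = (Σα)·X − ½Σα_i² = 7.7² − ½·26.17 = 46.205.
Planner sets x_i = Σα_j = 7.7 for every i, so X^SO = 3·7.7 = 23.1.
W^SO = (Σα)·X^SO − ½·3·(Σα)² = (3/2)·7.7² = 88.935.
Deadweight loss = W^SO − W^NE = 42.73.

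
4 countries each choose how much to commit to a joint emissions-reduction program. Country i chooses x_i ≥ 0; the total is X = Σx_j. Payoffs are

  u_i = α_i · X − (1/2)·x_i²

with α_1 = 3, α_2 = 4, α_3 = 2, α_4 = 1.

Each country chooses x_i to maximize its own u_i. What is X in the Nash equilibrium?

10

Country i's FOC: ∂u_i/∂x_i = α_i − x_i = 0, so x_i* = α_i.
NE contributions = (3, 4, 2, 1); X = 10.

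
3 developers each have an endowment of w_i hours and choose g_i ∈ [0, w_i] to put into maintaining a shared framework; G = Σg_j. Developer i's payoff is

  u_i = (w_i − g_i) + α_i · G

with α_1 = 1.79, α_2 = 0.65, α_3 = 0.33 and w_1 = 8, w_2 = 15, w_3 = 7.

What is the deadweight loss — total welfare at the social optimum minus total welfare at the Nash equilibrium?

∂u_i/∂g_i = α_i − 1, so developer i contributes w_i if α_i > 1, else 0.
α_i > 1 for i ∈ {1}; NE contributions (8, 0, 0), G = 8.
W^NE = Σw_i − G^NE + (Σα_i)·G^NE = 30 + 1.77·8 = 44.16.
Planner: ∂(Σu_j)/∂g_i = Σα_j − 1 = 1.77 > 0, so everyone contributes w_i; G^SO = 30, W^SO = 30 + 1.77·30 = 83.1.
Deadweight loss = 38.94.

38.94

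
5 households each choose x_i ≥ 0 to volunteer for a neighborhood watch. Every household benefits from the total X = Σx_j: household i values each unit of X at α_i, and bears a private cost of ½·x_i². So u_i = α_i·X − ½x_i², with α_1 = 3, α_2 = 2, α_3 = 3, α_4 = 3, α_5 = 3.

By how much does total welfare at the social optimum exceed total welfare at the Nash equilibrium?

314

Household i's FOC: ∂u_i/∂x_i = α_i − x_i = 0, so x_i* = α_i.
NE contributions = (3, 2, 3, 3, 3); X = 14.
W^NE = (Σα)·X − ½Σα_i² = 14² − ½·40 = 176.
Planner sets x_i = Σα_j = 14 for every i, so X^SO = 5·14 = 70.
W^SO = (Σα)·X^SO − ½·5·(Σα)² = (5/2)·14² = 490.
Deadweight loss = W^SO − W^NE = 314.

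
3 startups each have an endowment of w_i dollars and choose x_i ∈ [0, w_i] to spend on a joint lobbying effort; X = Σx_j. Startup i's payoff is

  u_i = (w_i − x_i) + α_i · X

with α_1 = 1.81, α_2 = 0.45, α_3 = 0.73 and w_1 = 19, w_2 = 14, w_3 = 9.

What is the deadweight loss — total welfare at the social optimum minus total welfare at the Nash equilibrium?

45.77

∂u_i/∂x_i = α_i − 1, so startup i contributes w_i if α_i > 1, else 0.
α_i > 1 for i ∈ {1}; NE contributions (19, 0, 0), X = 19.
W^NE = Σw_i − X^NE + (Σα_i)·X^NE = 42 + 1.99·19 = 79.81.
Planner: ∂(Σu_j)/∂x_i = Σα_j − 1 = 1.99 > 0, so everyone contributes w_i; X^SO = 42, W^SO = 42 + 1.99·42 = 125.58.
Deadweight loss = 45.77.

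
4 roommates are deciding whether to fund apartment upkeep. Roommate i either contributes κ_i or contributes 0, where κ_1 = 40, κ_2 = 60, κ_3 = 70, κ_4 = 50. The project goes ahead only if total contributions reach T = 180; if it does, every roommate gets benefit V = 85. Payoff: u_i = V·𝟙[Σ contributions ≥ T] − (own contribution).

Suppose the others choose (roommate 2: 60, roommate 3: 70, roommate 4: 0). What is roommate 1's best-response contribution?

Others' total = 130. Even contributing 40 gives 170 < 180: no benefit either way.
Best response: 0.

0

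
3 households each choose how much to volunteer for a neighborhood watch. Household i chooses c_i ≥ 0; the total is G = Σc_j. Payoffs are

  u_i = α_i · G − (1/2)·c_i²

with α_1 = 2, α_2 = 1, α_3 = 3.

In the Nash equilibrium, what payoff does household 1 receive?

Household i's FOC: ∂u_i/∂c_i = α_i − c_i = 0, so c_i* = α_i.
NE contributions = (2, 1, 3); G = 6.
u_1 = α_1·G − ½·(c_1)² = 2·6 − ½·2² = 10.

10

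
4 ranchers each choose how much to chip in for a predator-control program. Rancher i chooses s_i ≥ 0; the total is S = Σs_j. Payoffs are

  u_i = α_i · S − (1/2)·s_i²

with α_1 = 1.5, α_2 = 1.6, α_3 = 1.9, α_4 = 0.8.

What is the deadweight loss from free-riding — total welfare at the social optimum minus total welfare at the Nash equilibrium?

38.17

Rancher i's FOC: ∂u_i/∂s_i = α_i − s_i = 0, so s_i* = α_i.
NE contributions = (1.5, 1.6, 1.9, 0.8); S = 5.8.
W^NE = (Σα)·S − ½Σα_i² = 5.8² − ½·9.06 = 29.11.
Planner sets s_i = Σα_j = 5.8 for every i, so S^SO = 4·5.8 = 23.2.
W^SO = (Σα)·S^SO − ½·4·(Σα)² = (4/2)·5.8² = 67.28.
Deadweight loss = W^SO − W^NE = 38.17.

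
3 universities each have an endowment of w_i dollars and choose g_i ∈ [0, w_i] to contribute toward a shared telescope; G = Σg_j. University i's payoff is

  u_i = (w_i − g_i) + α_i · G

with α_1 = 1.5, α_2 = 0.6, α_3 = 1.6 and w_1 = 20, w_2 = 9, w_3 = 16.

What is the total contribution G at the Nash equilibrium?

36

∂u_i/∂g_i = α_i − 1, so university i contributes w_i if α_i > 1, else 0.
α_i > 1 for i ∈ {1, 3}; NE contributions (20, 0, 16), G = 36.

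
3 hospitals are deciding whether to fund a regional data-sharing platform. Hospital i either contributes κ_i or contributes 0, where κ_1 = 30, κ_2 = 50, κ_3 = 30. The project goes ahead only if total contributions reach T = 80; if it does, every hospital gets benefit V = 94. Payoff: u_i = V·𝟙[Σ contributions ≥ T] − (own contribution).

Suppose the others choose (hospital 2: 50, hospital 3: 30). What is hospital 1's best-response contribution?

Others' total = 80 ≥ 80; contributing adds cost 30 for no extra benefit.
Best response: 0.

0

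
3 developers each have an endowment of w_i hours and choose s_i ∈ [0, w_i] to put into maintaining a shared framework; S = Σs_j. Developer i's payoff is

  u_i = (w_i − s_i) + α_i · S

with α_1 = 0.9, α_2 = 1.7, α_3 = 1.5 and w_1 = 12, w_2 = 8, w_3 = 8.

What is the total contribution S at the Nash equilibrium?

∂u_i/∂s_i = α_i − 1, so developer i contributes w_i if α_i > 1, else 0.
α_i > 1 for i ∈ {2, 3}; NE contributions (0, 8, 8), S = 16.

16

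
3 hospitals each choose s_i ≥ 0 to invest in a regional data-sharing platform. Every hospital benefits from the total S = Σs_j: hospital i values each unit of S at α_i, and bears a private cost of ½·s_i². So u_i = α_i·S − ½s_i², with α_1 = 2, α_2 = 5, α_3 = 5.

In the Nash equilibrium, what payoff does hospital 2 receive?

Hospital i's FOC: ∂u_i/∂s_i = α_i − s_i = 0, so s_i* = α_i.
NE contributions = (2, 5, 5); S = 12.
u_2 = α_2·S − ½·(s_2)² = 5·12 − ½·5² = 47.5.

47.5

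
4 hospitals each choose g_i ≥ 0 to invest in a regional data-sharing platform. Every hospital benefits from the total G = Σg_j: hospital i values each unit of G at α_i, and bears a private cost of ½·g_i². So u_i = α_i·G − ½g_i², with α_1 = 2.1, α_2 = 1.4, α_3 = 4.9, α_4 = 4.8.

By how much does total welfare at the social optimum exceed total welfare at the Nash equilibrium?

Hospital i's FOC: ∂u_i/∂g_i = α_i − g_i = 0, so g_i* = α_i.
NE contributions = (2.1, 1.4, 4.9, 4.8); G = 13.2.
W^NE = (Σα)·G − ½Σα_i² = 13.2² − ½·53.42 = 147.53.
Planner sets g_i = Σα_j = 13.2 for every i, so G^SO = 4·13.2 = 52.8.
W^SO = (Σα)·G^SO − ½·4·(Σα)² = (4/2)·13.2² = 348.48.
Deadweight loss = W^SO − W^NE = 200.95.

200.95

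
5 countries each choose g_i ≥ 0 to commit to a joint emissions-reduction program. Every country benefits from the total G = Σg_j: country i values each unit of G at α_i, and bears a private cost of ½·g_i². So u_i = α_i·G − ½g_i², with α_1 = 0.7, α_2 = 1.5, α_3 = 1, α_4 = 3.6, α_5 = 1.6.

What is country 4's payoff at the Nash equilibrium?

23.76

Country i's FOC: ∂u_i/∂g_i = α_i − g_i = 0, so g_i* = α_i.
NE contributions = (0.7, 1.5, 1, 3.6, 1.6); G = 8.4.
u_4 = α_4·G − ½·(g_4)² = 3.6·8.4 − ½·3.6² = 23.76.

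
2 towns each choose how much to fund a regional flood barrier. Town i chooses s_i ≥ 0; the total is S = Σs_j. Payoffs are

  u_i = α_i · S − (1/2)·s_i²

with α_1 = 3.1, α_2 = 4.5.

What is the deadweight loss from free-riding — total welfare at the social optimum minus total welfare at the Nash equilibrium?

Town i's FOC: ∂u_i/∂s_i = α_i − s_i = 0, so s_i* = α_i.
NE contributions = (3.1, 4.5); S = 7.6.
W^NE = (Σα)·S − ½Σα_i² = 7.6² − ½·29.86 = 42.83.
Planner sets s_i = Σα_j = 7.6 for every i, so S^SO = 2·7.6 = 15.2.
W^SO = (Σα)·S^SO − ½·2·(Σα)² = (2/2)·7.6² = 57.76.
Deadweight loss = W^SO − W^NE = 14.93.

14.93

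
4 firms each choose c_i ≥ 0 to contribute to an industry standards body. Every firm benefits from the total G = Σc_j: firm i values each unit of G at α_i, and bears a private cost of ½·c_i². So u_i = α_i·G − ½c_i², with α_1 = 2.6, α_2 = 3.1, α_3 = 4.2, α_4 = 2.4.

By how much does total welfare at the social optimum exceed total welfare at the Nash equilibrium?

Firm i's FOC: ∂u_i/∂c_i = α_i − c_i = 0, so c_i* = α_i.
NE contributions = (2.6, 3.1, 4.2, 2.4); G = 12.3.
W^NE = (Σα)·G − ½Σα_i² = 12.3² − ½·39.77 = 131.405.
Planner sets c_i = Σα_j = 12.3 for every i, so G^SO = 4·12.3 = 49.2.
W^SO = (Σα)·G^SO − ½·4·(Σα)² = (4/2)·12.3² = 302.58.
Deadweight loss = W^SO − W^NE = 171.175.

171.175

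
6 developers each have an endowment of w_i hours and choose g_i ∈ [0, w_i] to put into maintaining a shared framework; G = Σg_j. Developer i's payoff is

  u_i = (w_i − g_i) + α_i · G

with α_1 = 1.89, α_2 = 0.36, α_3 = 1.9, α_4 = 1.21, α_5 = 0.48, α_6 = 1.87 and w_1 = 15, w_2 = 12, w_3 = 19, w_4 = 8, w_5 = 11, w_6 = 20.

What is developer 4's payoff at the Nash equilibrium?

75.02

∂u_i/∂g_i = α_i − 1, so developer i contributes w_i if α_i > 1, else 0.
α_i > 1 for i ∈ {1, 3, 4, 6}; NE contributions (15, 0, 19, 8, 0, 20), G = 62.
u_4 = (8 − 8) + 1.21·62 = 75.02.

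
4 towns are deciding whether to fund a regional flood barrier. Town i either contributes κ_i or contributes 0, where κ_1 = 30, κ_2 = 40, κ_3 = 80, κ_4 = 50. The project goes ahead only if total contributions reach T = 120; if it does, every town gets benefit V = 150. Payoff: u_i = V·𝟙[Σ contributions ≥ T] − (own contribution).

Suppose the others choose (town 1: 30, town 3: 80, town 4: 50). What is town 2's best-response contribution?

Others' total = 160 ≥ 120; contributing adds cost 40 for no extra benefit.
Best response: 0.

0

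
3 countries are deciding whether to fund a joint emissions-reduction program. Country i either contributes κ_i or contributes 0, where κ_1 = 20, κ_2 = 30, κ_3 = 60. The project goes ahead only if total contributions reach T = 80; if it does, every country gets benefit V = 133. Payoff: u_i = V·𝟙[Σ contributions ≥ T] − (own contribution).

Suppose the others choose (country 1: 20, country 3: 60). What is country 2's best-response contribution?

Others' total = 80 ≥ 80; contributing adds cost 30 for no extra benefit.
Best response: 0.

0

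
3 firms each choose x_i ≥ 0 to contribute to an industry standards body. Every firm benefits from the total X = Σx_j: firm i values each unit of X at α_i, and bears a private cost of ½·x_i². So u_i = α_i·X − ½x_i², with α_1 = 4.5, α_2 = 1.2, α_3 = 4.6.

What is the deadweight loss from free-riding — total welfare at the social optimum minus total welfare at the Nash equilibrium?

74.47

Firm i's FOC: ∂u_i/∂x_i = α_i − x_i = 0, so x_i* = α_i.
NE contributions = (4.5, 1.2, 4.6); X = 10.3.
W^NE = (Σα)·X − ½Σα_i² = 10.3² − ½·42.85 = 84.665.
Planner sets x_i = Σα_j = 10.3 for every i, so X^SO = 3·10.3 = 30.9.
W^SO = (Σα)·X^SO − ½·3·(Σα)² = (3/2)·10.3² = 159.135.
Deadweight loss = W^SO − W^NE = 74.47.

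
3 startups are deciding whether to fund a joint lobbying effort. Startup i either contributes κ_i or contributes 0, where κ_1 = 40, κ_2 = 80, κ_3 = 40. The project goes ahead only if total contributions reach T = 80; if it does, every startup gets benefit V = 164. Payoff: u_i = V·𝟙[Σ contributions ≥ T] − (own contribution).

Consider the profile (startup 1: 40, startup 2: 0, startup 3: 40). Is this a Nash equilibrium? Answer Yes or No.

Total = 80 ≥ 80: provided.
Startup 1 (pledges 40, payoff 124): dropping to 0 → total 40, payoff 0. No gain.
Startup 2 (pledges 0, payoff 164): pledging 80 → total 160, payoff 84. No gain.
Startup 3 (pledges 40, payoff 124): dropping to 0 → total 40, payoff 0. No gain.

Yes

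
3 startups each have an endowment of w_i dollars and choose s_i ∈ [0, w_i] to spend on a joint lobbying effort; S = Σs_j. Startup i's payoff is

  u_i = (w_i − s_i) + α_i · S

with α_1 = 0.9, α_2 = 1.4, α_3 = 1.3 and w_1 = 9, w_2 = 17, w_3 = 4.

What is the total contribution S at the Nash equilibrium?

21

∂u_i/∂s_i = α_i − 1, so startup i contributes w_i if α_i > 1, else 0.
α_i > 1 for i ∈ {2, 3}; NE contributions (0, 17, 4), S = 21.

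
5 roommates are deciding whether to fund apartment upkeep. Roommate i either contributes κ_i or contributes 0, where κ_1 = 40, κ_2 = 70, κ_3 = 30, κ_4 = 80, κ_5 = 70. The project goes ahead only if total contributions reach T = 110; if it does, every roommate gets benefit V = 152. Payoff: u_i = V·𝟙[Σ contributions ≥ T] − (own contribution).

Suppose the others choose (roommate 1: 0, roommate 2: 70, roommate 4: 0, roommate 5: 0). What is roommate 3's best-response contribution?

Others' total = 70. Even contributing 30 gives 100 < 110: no benefit either way.
Best response: 0.

0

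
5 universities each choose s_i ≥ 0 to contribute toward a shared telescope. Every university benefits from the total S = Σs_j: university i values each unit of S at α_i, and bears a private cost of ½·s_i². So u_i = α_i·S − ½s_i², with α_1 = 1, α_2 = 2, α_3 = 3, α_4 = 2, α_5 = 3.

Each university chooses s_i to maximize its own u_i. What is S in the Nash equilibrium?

University i's FOC: ∂u_i/∂s_i = α_i − s_i = 0, so s_i* = α_i.
NE contributions = (1, 2, 3, 2, 3); S = 11.

11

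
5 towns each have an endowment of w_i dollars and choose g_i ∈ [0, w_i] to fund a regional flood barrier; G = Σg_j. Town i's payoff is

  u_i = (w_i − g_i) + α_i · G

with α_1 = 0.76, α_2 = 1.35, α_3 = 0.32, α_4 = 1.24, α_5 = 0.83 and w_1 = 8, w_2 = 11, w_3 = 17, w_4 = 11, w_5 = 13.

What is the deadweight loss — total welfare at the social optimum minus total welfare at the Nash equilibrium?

∂u_i/∂g_i = α_i − 1, so town i contributes w_i if α_i > 1, else 0.
α_i > 1 for i ∈ {2, 4}; NE contributions (0, 11, 0, 11, 0), G = 22.
W^NE = Σw_i − G^NE + (Σα_i)·G^NE = 60 + 3.5·22 = 137.
Planner: ∂(Σu_j)/∂g_i = Σα_j − 1 = 3.5 > 0, so everyone contributes w_i; G^SO = 60, W^SO = 60 + 3.5·60 = 270.
Deadweight loss = 133.

133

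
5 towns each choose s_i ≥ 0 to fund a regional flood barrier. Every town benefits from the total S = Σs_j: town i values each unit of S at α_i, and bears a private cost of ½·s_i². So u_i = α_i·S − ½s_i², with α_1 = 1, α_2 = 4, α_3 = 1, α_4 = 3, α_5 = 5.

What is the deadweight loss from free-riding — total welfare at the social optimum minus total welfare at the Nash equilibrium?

Town i's FOC: ∂u_i/∂s_i = α_i − s_i = 0, so s_i* = α_i.
NE contributions = (1, 4, 1, 3, 5); S = 14.
W^NE = (Σα)·S − ½Σα_i² = 14² − ½·52 = 170.
Planner sets s_i = Σα_j = 14 for every i, so S^SO = 5·14 = 70.
W^SO = (Σα)·S^SO − ½·5·(Σα)² = (5/2)·14² = 490.
Deadweight loss = W^SO − W^NE = 320.

320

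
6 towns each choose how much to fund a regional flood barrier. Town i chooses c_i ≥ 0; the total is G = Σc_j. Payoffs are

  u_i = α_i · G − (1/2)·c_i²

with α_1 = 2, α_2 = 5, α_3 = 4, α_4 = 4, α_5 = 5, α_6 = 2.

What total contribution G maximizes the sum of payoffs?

Planner FOC: ∂(Σu_j)/∂c_i = (Σα_j) − c_i = 0, so c_i^SO = Σα_j = 22 for every i; G^SO = 132.

132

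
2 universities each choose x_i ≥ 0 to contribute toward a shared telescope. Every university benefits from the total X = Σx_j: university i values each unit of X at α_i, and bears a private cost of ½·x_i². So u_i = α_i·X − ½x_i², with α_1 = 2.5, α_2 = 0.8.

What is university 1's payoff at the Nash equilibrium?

University i's FOC: ∂u_i/∂x_i = α_i − x_i = 0, so x_i* = α_i.
NE contributions = (2.5, 0.8); X = 3.3.
u_1 = α_1·X − ½·(x_1)² = 2.5·3.3 − ½·2.5² = 5.125.

5.125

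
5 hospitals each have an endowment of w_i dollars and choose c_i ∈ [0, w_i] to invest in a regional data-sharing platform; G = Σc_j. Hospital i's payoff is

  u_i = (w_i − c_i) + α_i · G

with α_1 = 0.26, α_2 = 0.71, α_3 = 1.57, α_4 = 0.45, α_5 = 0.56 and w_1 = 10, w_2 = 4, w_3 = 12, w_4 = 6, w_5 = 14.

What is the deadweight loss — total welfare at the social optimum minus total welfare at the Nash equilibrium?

86.7

∂u_i/∂c_i = α_i − 1, so hospital i contributes w_i if α_i > 1, else 0.
α_i > 1 for i ∈ {3}; NE contributions (0, 0, 12, 0, 0), G = 12.
W^NE = Σw_i − G^NE + (Σα_i)·G^NE = 46 + 2.55·12 = 76.6.
Planner: ∂(Σu_j)/∂c_i = Σα_j − 1 = 2.55 > 0, so everyone contributes w_i; G^SO = 46, W^SO = 46 + 2.55·46 = 163.3.
Deadweight loss = 86.7.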